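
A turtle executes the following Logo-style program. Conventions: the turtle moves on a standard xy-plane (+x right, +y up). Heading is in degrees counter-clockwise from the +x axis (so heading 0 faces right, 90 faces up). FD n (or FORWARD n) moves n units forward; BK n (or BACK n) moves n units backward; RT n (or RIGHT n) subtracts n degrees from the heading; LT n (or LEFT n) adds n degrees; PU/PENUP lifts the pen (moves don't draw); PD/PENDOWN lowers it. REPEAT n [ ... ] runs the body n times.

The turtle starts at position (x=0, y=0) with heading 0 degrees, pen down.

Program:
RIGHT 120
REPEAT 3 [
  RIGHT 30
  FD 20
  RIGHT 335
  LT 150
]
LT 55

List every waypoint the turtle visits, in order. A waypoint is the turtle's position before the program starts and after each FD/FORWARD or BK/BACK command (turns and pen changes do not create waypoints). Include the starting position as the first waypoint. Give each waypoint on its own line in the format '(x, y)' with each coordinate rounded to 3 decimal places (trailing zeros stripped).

Executing turtle program step by step:
Start: pos=(0,0), heading=0, pen down
RT 120: heading 0 -> 240
REPEAT 3 [
  -- iteration 1/3 --
  RT 30: heading 240 -> 210
  FD 20: (0,0) -> (-17.321,-10) [heading=210, draw]
  RT 335: heading 210 -> 235
  LT 150: heading 235 -> 25
  -- iteration 2/3 --
  RT 30: heading 25 -> 355
  FD 20: (-17.321,-10) -> (2.603,-11.743) [heading=355, draw]
  RT 335: heading 355 -> 20
  LT 150: heading 20 -> 170
  -- iteration 3/3 --
  RT 30: heading 170 -> 140
  FD 20: (2.603,-11.743) -> (-12.718,1.113) [heading=140, draw]
  RT 335: heading 140 -> 165
  LT 150: heading 165 -> 315
]
LT 55: heading 315 -> 10
Final: pos=(-12.718,1.113), heading=10, 3 segment(s) drawn
Waypoints (4 total):
(0, 0)
(-17.321, -10)
(2.603, -11.743)
(-12.718, 1.113)

Answer: (0, 0)
(-17.321, -10)
(2.603, -11.743)
(-12.718, 1.113)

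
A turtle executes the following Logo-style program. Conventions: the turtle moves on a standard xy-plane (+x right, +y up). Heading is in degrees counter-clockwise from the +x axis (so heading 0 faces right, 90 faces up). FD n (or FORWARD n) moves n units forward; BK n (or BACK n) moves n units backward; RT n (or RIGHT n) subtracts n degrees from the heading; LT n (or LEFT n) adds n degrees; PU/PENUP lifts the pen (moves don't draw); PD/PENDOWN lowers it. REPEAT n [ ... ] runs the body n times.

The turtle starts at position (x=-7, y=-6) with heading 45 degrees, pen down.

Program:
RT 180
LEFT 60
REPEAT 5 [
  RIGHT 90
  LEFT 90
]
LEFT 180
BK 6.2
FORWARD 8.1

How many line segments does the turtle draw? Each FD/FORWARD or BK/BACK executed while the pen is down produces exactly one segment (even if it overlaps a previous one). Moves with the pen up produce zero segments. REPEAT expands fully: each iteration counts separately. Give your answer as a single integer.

Answer: 2

Derivation:
Executing turtle program step by step:
Start: pos=(-7,-6), heading=45, pen down
RT 180: heading 45 -> 225
LT 60: heading 225 -> 285
REPEAT 5 [
  -- iteration 1/5 --
  RT 90: heading 285 -> 195
  LT 90: heading 195 -> 285
  -- iteration 2/5 --
  RT 90: heading 285 -> 195
  LT 90: heading 195 -> 285
  -- iteration 3/5 --
  RT 90: heading 285 -> 195
  LT 90: heading 195 -> 285
  -- iteration 4/5 --
  RT 90: heading 285 -> 195
  LT 90: heading 195 -> 285
  -- iteration 5/5 --
  RT 90: heading 285 -> 195
  LT 90: heading 195 -> 285
]
LT 180: heading 285 -> 105
BK 6.2: (-7,-6) -> (-5.395,-11.989) [heading=105, draw]
FD 8.1: (-5.395,-11.989) -> (-7.492,-4.165) [heading=105, draw]
Final: pos=(-7.492,-4.165), heading=105, 2 segment(s) drawn
Segments drawn: 2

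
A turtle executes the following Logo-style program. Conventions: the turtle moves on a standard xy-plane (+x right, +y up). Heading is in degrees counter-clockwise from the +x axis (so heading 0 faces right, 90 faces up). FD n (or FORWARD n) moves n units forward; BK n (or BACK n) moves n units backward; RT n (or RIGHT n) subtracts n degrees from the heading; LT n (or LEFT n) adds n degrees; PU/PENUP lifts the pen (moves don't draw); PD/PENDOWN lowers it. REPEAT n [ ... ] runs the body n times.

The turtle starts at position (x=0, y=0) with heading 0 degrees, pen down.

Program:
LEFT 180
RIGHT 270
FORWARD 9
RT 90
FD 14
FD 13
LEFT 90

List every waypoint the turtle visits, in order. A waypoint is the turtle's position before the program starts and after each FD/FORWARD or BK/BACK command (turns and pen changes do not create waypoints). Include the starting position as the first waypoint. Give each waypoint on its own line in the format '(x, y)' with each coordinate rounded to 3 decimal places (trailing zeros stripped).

Answer: (0, 0)
(0, -9)
(-14, -9)
(-27, -9)

Derivation:
Executing turtle program step by step:
Start: pos=(0,0), heading=0, pen down
LT 180: heading 0 -> 180
RT 270: heading 180 -> 270
FD 9: (0,0) -> (0,-9) [heading=270, draw]
RT 90: heading 270 -> 180
FD 14: (0,-9) -> (-14,-9) [heading=180, draw]
FD 13: (-14,-9) -> (-27,-9) [heading=180, draw]
LT 90: heading 180 -> 270
Final: pos=(-27,-9), heading=270, 3 segment(s) drawn
Waypoints (4 total):
(0, 0)
(0, -9)
(-14, -9)
(-27, -9)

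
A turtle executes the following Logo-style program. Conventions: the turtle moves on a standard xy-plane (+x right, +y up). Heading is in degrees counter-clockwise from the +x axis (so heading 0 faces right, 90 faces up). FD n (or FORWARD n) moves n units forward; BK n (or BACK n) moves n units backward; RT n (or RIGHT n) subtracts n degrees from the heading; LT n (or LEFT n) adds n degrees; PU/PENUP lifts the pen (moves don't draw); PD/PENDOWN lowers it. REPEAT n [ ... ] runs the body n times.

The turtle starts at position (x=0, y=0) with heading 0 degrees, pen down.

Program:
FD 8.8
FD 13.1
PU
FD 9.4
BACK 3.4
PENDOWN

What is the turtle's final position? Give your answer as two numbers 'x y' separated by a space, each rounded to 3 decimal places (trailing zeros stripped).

Answer: 27.9 0

Derivation:
Executing turtle program step by step:
Start: pos=(0,0), heading=0, pen down
FD 8.8: (0,0) -> (8.8,0) [heading=0, draw]
FD 13.1: (8.8,0) -> (21.9,0) [heading=0, draw]
PU: pen up
FD 9.4: (21.9,0) -> (31.3,0) [heading=0, move]
BK 3.4: (31.3,0) -> (27.9,0) [heading=0, move]
PD: pen down
Final: pos=(27.9,0), heading=0, 2 segment(s) drawn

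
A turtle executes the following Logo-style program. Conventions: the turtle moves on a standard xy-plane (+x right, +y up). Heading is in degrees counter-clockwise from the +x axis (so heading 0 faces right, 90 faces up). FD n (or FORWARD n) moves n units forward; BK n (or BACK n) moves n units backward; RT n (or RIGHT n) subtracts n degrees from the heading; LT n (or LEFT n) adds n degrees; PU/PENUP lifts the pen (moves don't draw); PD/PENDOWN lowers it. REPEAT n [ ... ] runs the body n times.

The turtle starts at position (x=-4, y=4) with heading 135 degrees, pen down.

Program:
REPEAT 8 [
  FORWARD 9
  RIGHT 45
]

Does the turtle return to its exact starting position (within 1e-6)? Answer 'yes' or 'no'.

Executing turtle program step by step:
Start: pos=(-4,4), heading=135, pen down
REPEAT 8 [
  -- iteration 1/8 --
  FD 9: (-4,4) -> (-10.364,10.364) [heading=135, draw]
  RT 45: heading 135 -> 90
  -- iteration 2/8 --
  FD 9: (-10.364,10.364) -> (-10.364,19.364) [heading=90, draw]
  RT 45: heading 90 -> 45
  -- iteration 3/8 --
  FD 9: (-10.364,19.364) -> (-4,25.728) [heading=45, draw]
  RT 45: heading 45 -> 0
  -- iteration 4/8 --
  FD 9: (-4,25.728) -> (5,25.728) [heading=0, draw]
  RT 45: heading 0 -> 315
  -- iteration 5/8 --
  FD 9: (5,25.728) -> (11.364,19.364) [heading=315, draw]
  RT 45: heading 315 -> 270
  -- iteration 6/8 --
  FD 9: (11.364,19.364) -> (11.364,10.364) [heading=270, draw]
  RT 45: heading 270 -> 225
  -- iteration 7/8 --
  FD 9: (11.364,10.364) -> (5,4) [heading=225, draw]
  RT 45: heading 225 -> 180
  -- iteration 8/8 --
  FD 9: (5,4) -> (-4,4) [heading=180, draw]
  RT 45: heading 180 -> 135
]
Final: pos=(-4,4), heading=135, 8 segment(s) drawn

Start position: (-4, 4)
Final position: (-4, 4)
Distance = 0; < 1e-6 -> CLOSED

Answer: yes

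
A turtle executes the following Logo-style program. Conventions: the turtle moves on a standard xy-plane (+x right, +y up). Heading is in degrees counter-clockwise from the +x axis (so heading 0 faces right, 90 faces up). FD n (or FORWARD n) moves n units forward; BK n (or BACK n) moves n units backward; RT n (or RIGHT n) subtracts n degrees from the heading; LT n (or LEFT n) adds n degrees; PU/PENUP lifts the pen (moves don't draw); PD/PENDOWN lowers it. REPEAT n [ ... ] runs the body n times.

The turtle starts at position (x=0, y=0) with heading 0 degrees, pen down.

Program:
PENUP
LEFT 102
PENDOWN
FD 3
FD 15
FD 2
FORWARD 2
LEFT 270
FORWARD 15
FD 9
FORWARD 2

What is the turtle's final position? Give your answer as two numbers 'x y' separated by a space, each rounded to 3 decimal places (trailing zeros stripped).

Executing turtle program step by step:
Start: pos=(0,0), heading=0, pen down
PU: pen up
LT 102: heading 0 -> 102
PD: pen down
FD 3: (0,0) -> (-0.624,2.934) [heading=102, draw]
FD 15: (-0.624,2.934) -> (-3.742,17.607) [heading=102, draw]
FD 2: (-3.742,17.607) -> (-4.158,19.563) [heading=102, draw]
FD 2: (-4.158,19.563) -> (-4.574,21.519) [heading=102, draw]
LT 270: heading 102 -> 12
FD 15: (-4.574,21.519) -> (10.098,24.638) [heading=12, draw]
FD 9: (10.098,24.638) -> (18.901,26.509) [heading=12, draw]
FD 2: (18.901,26.509) -> (20.858,26.925) [heading=12, draw]
Final: pos=(20.858,26.925), heading=12, 7 segment(s) drawn

Answer: 20.858 26.925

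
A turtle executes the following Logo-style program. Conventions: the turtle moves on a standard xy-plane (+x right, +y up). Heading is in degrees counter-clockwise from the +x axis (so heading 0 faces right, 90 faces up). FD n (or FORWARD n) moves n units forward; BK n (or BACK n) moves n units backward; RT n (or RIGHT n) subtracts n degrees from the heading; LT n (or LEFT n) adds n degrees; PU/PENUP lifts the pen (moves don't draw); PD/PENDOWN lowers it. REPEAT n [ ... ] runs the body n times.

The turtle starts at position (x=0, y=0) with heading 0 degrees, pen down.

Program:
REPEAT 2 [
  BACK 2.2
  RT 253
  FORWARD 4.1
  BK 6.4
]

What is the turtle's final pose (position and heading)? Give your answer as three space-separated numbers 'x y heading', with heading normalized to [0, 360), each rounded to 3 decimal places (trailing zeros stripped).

Executing turtle program step by step:
Start: pos=(0,0), heading=0, pen down
REPEAT 2 [
  -- iteration 1/2 --
  BK 2.2: (0,0) -> (-2.2,0) [heading=0, draw]
  RT 253: heading 0 -> 107
  FD 4.1: (-2.2,0) -> (-3.399,3.921) [heading=107, draw]
  BK 6.4: (-3.399,3.921) -> (-1.528,-2.2) [heading=107, draw]
  -- iteration 2/2 --
  BK 2.2: (-1.528,-2.2) -> (-0.884,-4.303) [heading=107, draw]
  RT 253: heading 107 -> 214
  FD 4.1: (-0.884,-4.303) -> (-4.283,-6.596) [heading=214, draw]
  BK 6.4: (-4.283,-6.596) -> (1.022,-3.017) [heading=214, draw]
]
Final: pos=(1.022,-3.017), heading=214, 6 segment(s) drawn

Answer: 1.022 -3.017 214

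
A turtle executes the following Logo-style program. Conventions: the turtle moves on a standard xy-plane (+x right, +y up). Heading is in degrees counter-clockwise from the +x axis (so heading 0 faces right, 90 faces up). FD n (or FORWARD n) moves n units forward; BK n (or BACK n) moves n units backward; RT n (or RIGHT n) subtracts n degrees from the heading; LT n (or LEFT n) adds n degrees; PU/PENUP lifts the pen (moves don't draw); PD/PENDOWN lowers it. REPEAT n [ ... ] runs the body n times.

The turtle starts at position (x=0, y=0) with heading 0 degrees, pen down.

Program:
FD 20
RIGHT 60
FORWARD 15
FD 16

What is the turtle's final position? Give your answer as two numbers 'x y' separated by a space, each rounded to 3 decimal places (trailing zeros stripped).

Answer: 35.5 -26.847

Derivation:
Executing turtle program step by step:
Start: pos=(0,0), heading=0, pen down
FD 20: (0,0) -> (20,0) [heading=0, draw]
RT 60: heading 0 -> 300
FD 15: (20,0) -> (27.5,-12.99) [heading=300, draw]
FD 16: (27.5,-12.99) -> (35.5,-26.847) [heading=300, draw]
Final: pos=(35.5,-26.847), heading=300, 3 segment(s) drawn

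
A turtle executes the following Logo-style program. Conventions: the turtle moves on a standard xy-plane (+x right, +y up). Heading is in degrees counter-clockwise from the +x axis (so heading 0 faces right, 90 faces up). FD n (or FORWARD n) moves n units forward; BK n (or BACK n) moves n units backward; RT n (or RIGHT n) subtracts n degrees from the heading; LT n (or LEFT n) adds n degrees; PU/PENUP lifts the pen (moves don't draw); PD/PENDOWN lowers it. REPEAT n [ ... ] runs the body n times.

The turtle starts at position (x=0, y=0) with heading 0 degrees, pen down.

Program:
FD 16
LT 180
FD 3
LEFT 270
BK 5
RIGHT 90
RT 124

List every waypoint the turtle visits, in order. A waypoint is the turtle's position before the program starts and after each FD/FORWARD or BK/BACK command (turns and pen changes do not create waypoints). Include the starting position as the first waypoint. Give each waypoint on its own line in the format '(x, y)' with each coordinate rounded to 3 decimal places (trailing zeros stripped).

Executing turtle program step by step:
Start: pos=(0,0), heading=0, pen down
FD 16: (0,0) -> (16,0) [heading=0, draw]
LT 180: heading 0 -> 180
FD 3: (16,0) -> (13,0) [heading=180, draw]
LT 270: heading 180 -> 90
BK 5: (13,0) -> (13,-5) [heading=90, draw]
RT 90: heading 90 -> 0
RT 124: heading 0 -> 236
Final: pos=(13,-5), heading=236, 3 segment(s) drawn
Waypoints (4 total):
(0, 0)
(16, 0)
(13, 0)
(13, -5)

Answer: (0, 0)
(16, 0)
(13, 0)
(13, -5)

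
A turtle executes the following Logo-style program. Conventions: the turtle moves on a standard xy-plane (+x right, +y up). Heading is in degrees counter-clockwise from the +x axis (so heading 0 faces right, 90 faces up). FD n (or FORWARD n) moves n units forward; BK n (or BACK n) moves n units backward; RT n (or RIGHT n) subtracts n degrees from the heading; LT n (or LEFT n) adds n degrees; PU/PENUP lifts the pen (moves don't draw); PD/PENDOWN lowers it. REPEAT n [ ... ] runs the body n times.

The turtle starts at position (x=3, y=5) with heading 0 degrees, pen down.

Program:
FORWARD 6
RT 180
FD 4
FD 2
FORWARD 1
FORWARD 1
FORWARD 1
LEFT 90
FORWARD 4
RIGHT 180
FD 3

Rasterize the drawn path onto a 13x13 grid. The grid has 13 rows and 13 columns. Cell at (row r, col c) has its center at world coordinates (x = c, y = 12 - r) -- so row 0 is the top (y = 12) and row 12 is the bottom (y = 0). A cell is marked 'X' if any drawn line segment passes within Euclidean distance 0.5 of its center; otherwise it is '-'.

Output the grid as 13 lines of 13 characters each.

Answer: -------------
-------------
-------------
-------------
-------------
-------------
-------------
XXXXXXXXXX---
X------------
X------------
X------------
X------------
-------------

Derivation:
Segment 0: (3,5) -> (9,5)
Segment 1: (9,5) -> (5,5)
Segment 2: (5,5) -> (3,5)
Segment 3: (3,5) -> (2,5)
Segment 4: (2,5) -> (1,5)
Segment 5: (1,5) -> (0,5)
Segment 6: (0,5) -> (0,1)
Segment 7: (0,1) -> (-0,4)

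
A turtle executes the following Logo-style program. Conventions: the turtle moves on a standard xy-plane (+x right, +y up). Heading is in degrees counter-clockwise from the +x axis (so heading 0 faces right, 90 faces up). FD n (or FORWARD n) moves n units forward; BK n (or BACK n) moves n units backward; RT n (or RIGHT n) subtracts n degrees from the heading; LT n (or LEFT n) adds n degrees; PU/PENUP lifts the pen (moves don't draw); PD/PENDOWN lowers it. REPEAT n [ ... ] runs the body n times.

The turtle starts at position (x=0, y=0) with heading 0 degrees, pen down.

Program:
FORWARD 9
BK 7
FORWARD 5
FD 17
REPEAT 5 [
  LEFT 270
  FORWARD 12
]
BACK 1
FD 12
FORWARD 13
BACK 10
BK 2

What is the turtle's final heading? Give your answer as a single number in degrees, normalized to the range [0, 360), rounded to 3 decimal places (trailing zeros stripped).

Executing turtle program step by step:
Start: pos=(0,0), heading=0, pen down
FD 9: (0,0) -> (9,0) [heading=0, draw]
BK 7: (9,0) -> (2,0) [heading=0, draw]
FD 5: (2,0) -> (7,0) [heading=0, draw]
FD 17: (7,0) -> (24,0) [heading=0, draw]
REPEAT 5 [
  -- iteration 1/5 --
  LT 270: heading 0 -> 270
  FD 12: (24,0) -> (24,-12) [heading=270, draw]
  -- iteration 2/5 --
  LT 270: heading 270 -> 180
  FD 12: (24,-12) -> (12,-12) [heading=180, draw]
  -- iteration 3/5 --
  LT 270: heading 180 -> 90
  FD 12: (12,-12) -> (12,0) [heading=90, draw]
  -- iteration 4/5 --
  LT 270: heading 90 -> 0
  FD 12: (12,0) -> (24,0) [heading=0, draw]
  -- iteration 5/5 --
  LT 270: heading 0 -> 270
  FD 12: (24,0) -> (24,-12) [heading=270, draw]
]
BK 1: (24,-12) -> (24,-11) [heading=270, draw]
FD 12: (24,-11) -> (24,-23) [heading=270, draw]
FD 13: (24,-23) -> (24,-36) [heading=270, draw]
BK 10: (24,-36) -> (24,-26) [heading=270, draw]
BK 2: (24,-26) -> (24,-24) [heading=270, draw]
Final: pos=(24,-24), heading=270, 14 segment(s) drawn

Answer: 270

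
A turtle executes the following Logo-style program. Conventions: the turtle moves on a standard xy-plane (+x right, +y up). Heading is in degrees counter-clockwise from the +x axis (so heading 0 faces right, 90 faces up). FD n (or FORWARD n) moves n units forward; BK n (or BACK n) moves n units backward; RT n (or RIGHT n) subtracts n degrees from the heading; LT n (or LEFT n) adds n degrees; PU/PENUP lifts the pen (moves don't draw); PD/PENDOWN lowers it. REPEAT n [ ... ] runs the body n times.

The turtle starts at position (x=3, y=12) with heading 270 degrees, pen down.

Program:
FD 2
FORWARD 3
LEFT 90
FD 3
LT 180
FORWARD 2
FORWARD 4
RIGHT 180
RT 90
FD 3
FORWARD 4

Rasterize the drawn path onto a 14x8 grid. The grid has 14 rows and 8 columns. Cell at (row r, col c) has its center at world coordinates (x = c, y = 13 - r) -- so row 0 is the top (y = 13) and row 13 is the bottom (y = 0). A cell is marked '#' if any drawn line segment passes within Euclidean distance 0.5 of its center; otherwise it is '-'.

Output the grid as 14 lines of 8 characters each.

Segment 0: (3,12) -> (3,10)
Segment 1: (3,10) -> (3,7)
Segment 2: (3,7) -> (6,7)
Segment 3: (6,7) -> (4,7)
Segment 4: (4,7) -> (-0,7)
Segment 5: (-0,7) -> (-0,4)
Segment 6: (-0,4) -> (-0,0)

Answer: --------
---#----
---#----
---#----
---#----
---#----
#######-
#-------
#-------
#-------
#-------
#-------
#-------
#-------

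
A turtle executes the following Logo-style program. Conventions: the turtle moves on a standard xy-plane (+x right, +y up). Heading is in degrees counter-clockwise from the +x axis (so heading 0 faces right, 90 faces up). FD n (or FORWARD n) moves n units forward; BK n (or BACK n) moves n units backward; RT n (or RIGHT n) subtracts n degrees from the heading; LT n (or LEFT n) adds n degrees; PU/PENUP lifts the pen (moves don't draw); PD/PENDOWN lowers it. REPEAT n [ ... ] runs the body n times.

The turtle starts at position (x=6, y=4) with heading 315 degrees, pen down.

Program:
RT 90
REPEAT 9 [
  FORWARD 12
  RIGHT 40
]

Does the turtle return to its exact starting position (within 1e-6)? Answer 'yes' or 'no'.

Executing turtle program step by step:
Start: pos=(6,4), heading=315, pen down
RT 90: heading 315 -> 225
REPEAT 9 [
  -- iteration 1/9 --
  FD 12: (6,4) -> (-2.485,-4.485) [heading=225, draw]
  RT 40: heading 225 -> 185
  -- iteration 2/9 --
  FD 12: (-2.485,-4.485) -> (-14.44,-5.531) [heading=185, draw]
  RT 40: heading 185 -> 145
  -- iteration 3/9 --
  FD 12: (-14.44,-5.531) -> (-24.269,1.352) [heading=145, draw]
  RT 40: heading 145 -> 105
  -- iteration 4/9 --
  FD 12: (-24.269,1.352) -> (-27.375,12.943) [heading=105, draw]
  RT 40: heading 105 -> 65
  -- iteration 5/9 --
  FD 12: (-27.375,12.943) -> (-22.304,23.819) [heading=65, draw]
  RT 40: heading 65 -> 25
  -- iteration 6/9 --
  FD 12: (-22.304,23.819) -> (-11.428,28.89) [heading=25, draw]
  RT 40: heading 25 -> 345
  -- iteration 7/9 --
  FD 12: (-11.428,28.89) -> (0.163,25.784) [heading=345, draw]
  RT 40: heading 345 -> 305
  -- iteration 8/9 --
  FD 12: (0.163,25.784) -> (7.046,15.954) [heading=305, draw]
  RT 40: heading 305 -> 265
  -- iteration 9/9 --
  FD 12: (7.046,15.954) -> (6,4) [heading=265, draw]
  RT 40: heading 265 -> 225
]
Final: pos=(6,4), heading=225, 9 segment(s) drawn

Start position: (6, 4)
Final position: (6, 4)
Distance = 0; < 1e-6 -> CLOSED

Answer: yes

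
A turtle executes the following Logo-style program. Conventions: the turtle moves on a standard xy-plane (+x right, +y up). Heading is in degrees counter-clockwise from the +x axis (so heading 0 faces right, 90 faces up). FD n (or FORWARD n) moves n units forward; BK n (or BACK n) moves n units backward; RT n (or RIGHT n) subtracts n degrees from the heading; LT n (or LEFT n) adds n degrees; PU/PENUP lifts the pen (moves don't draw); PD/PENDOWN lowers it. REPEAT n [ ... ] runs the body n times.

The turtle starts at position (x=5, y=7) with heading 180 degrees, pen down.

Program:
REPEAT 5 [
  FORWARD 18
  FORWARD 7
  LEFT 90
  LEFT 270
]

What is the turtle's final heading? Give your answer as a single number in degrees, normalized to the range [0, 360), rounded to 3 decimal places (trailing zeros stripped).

Executing turtle program step by step:
Start: pos=(5,7), heading=180, pen down
REPEAT 5 [
  -- iteration 1/5 --
  FD 18: (5,7) -> (-13,7) [heading=180, draw]
  FD 7: (-13,7) -> (-20,7) [heading=180, draw]
  LT 90: heading 180 -> 270
  LT 270: heading 270 -> 180
  -- iteration 2/5 --
  FD 18: (-20,7) -> (-38,7) [heading=180, draw]
  FD 7: (-38,7) -> (-45,7) [heading=180, draw]
  LT 90: heading 180 -> 270
  LT 270: heading 270 -> 180
  -- iteration 3/5 --
  FD 18: (-45,7) -> (-63,7) [heading=180, draw]
  FD 7: (-63,7) -> (-70,7) [heading=180, draw]
  LT 90: heading 180 -> 270
  LT 270: heading 270 -> 180
  -- iteration 4/5 --
  FD 18: (-70,7) -> (-88,7) [heading=180, draw]
  FD 7: (-88,7) -> (-95,7) [heading=180, draw]
  LT 90: heading 180 -> 270
  LT 270: heading 270 -> 180
  -- iteration 5/5 --
  FD 18: (-95,7) -> (-113,7) [heading=180, draw]
  FD 7: (-113,7) -> (-120,7) [heading=180, draw]
  LT 90: heading 180 -> 270
  LT 270: heading 270 -> 180
]
Final: pos=(-120,7), heading=180, 10 segment(s) drawn

Answer: 180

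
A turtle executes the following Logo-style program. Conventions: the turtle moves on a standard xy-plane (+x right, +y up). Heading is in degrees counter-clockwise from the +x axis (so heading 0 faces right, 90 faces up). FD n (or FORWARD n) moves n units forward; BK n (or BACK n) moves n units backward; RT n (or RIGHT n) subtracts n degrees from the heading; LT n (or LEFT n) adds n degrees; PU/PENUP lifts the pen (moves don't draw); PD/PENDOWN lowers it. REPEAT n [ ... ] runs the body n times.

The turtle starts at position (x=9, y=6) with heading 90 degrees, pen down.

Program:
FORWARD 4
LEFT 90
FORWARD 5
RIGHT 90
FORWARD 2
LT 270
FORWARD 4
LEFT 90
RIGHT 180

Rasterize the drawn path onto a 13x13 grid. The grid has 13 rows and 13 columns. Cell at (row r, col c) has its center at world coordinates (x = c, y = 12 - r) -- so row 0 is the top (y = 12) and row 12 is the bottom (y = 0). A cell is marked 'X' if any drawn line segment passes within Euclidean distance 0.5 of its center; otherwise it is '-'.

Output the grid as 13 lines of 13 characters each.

Answer: ----XXXXX----
----X--------
----XXXXXX---
---------X---
---------X---
---------X---
---------X---
-------------
-------------
-------------
-------------
-------------
-------------

Derivation:
Segment 0: (9,6) -> (9,10)
Segment 1: (9,10) -> (4,10)
Segment 2: (4,10) -> (4,12)
Segment 3: (4,12) -> (8,12)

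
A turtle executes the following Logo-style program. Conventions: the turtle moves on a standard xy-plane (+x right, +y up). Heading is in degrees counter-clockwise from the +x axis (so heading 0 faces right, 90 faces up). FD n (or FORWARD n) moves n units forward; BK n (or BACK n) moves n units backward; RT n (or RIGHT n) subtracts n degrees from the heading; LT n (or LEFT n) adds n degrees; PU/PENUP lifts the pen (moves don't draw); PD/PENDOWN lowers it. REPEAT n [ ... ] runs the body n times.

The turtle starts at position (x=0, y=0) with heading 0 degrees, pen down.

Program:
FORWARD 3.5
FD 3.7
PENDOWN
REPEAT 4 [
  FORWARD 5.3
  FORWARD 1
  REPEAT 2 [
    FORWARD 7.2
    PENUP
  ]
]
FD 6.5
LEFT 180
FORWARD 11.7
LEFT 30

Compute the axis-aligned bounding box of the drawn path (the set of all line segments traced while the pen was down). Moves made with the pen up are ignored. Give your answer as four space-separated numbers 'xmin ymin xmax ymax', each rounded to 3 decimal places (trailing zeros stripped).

Answer: 0 0 20.7 0

Derivation:
Executing turtle program step by step:
Start: pos=(0,0), heading=0, pen down
FD 3.5: (0,0) -> (3.5,0) [heading=0, draw]
FD 3.7: (3.5,0) -> (7.2,0) [heading=0, draw]
PD: pen down
REPEAT 4 [
  -- iteration 1/4 --
  FD 5.3: (7.2,0) -> (12.5,0) [heading=0, draw]
  FD 1: (12.5,0) -> (13.5,0) [heading=0, draw]
  REPEAT 2 [
    -- iteration 1/2 --
    FD 7.2: (13.5,0) -> (20.7,0) [heading=0, draw]
    PU: pen up
    -- iteration 2/2 --
    FD 7.2: (20.7,0) -> (27.9,0) [heading=0, move]
    PU: pen up
  ]
  -- iteration 2/4 --
  FD 5.3: (27.9,0) -> (33.2,0) [heading=0, move]
  FD 1: (33.2,0) -> (34.2,0) [heading=0, move]
  REPEAT 2 [
    -- iteration 1/2 --
    FD 7.2: (34.2,0) -> (41.4,0) [heading=0, move]
    PU: pen up
    -- iteration 2/2 --
    FD 7.2: (41.4,0) -> (48.6,0) [heading=0, move]
    PU: pen up
  ]
  -- iteration 3/4 --
  FD 5.3: (48.6,0) -> (53.9,0) [heading=0, move]
  FD 1: (53.9,0) -> (54.9,0) [heading=0, move]
  REPEAT 2 [
    -- iteration 1/2 --
    FD 7.2: (54.9,0) -> (62.1,0) [heading=0, move]
    PU: pen up
    -- iteration 2/2 --
    FD 7.2: (62.1,0) -> (69.3,0) [heading=0, move]
    PU: pen up
  ]
  -- iteration 4/4 --
  FD 5.3: (69.3,0) -> (74.6,0) [heading=0, move]
  FD 1: (74.6,0) -> (75.6,0) [heading=0, move]
  REPEAT 2 [
    -- iteration 1/2 --
    FD 7.2: (75.6,0) -> (82.8,0) [heading=0, move]
    PU: pen up
    -- iteration 2/2 --
    FD 7.2: (82.8,0) -> (90,0) [heading=0, move]
    PU: pen up
  ]
]
FD 6.5: (90,0) -> (96.5,0) [heading=0, move]
LT 180: heading 0 -> 180
FD 11.7: (96.5,0) -> (84.8,0) [heading=180, move]
LT 30: heading 180 -> 210
Final: pos=(84.8,0), heading=210, 5 segment(s) drawn

Segment endpoints: x in {0, 3.5, 7.2, 12.5, 13.5, 20.7}, y in {0}
xmin=0, ymin=0, xmax=20.7, ymax=0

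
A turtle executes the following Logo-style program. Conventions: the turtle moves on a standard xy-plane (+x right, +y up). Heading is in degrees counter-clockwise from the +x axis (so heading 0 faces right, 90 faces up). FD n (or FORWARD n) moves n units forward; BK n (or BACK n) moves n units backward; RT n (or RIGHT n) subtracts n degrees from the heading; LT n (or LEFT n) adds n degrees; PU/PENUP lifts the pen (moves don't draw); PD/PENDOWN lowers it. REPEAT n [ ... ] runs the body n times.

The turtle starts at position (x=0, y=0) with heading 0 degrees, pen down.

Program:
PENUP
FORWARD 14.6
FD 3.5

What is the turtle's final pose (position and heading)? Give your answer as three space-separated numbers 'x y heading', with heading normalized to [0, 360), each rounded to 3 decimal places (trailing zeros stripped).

Answer: 18.1 0 0

Derivation:
Executing turtle program step by step:
Start: pos=(0,0), heading=0, pen down
PU: pen up
FD 14.6: (0,0) -> (14.6,0) [heading=0, move]
FD 3.5: (14.6,0) -> (18.1,0) [heading=0, move]
Final: pos=(18.1,0), heading=0, 0 segment(s) drawn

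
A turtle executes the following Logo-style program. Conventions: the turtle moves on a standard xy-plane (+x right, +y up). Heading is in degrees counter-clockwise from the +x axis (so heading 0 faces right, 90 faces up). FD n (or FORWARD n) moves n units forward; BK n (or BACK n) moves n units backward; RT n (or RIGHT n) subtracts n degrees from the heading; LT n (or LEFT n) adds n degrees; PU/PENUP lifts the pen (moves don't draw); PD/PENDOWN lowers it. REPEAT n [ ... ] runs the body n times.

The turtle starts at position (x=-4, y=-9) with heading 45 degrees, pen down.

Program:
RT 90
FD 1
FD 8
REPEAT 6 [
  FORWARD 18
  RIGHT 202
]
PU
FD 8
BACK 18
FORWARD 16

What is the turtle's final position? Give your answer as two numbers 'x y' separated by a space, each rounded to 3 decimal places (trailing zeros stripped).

Executing turtle program step by step:
Start: pos=(-4,-9), heading=45, pen down
RT 90: heading 45 -> 315
FD 1: (-4,-9) -> (-3.293,-9.707) [heading=315, draw]
FD 8: (-3.293,-9.707) -> (2.364,-15.364) [heading=315, draw]
REPEAT 6 [
  -- iteration 1/6 --
  FD 18: (2.364,-15.364) -> (15.092,-28.092) [heading=315, draw]
  RT 202: heading 315 -> 113
  -- iteration 2/6 --
  FD 18: (15.092,-28.092) -> (8.059,-11.523) [heading=113, draw]
  RT 202: heading 113 -> 271
  -- iteration 3/6 --
  FD 18: (8.059,-11.523) -> (8.373,-29.52) [heading=271, draw]
  RT 202: heading 271 -> 69
  -- iteration 4/6 --
  FD 18: (8.373,-29.52) -> (14.823,-12.716) [heading=69, draw]
  RT 202: heading 69 -> 227
  -- iteration 5/6 --
  FD 18: (14.823,-12.716) -> (2.548,-25.88) [heading=227, draw]
  RT 202: heading 227 -> 25
  -- iteration 6/6 --
  FD 18: (2.548,-25.88) -> (18.861,-18.273) [heading=25, draw]
  RT 202: heading 25 -> 183
]
PU: pen up
FD 8: (18.861,-18.273) -> (10.872,-18.692) [heading=183, move]
BK 18: (10.872,-18.692) -> (28.847,-17.749) [heading=183, move]
FD 16: (28.847,-17.749) -> (12.869,-18.587) [heading=183, move]
Final: pos=(12.869,-18.587), heading=183, 8 segment(s) drawn

Answer: 12.869 -18.587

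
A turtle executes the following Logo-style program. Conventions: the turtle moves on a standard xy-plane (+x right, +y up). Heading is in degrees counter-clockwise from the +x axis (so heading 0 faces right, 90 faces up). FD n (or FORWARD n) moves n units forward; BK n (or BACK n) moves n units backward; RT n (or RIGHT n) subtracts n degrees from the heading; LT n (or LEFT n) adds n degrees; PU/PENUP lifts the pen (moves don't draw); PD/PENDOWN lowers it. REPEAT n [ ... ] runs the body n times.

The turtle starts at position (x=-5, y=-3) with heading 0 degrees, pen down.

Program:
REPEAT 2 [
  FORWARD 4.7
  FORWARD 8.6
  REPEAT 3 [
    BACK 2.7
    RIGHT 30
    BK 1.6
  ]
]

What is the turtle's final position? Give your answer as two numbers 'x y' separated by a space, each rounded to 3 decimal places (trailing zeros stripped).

Executing turtle program step by step:
Start: pos=(-5,-3), heading=0, pen down
REPEAT 2 [
  -- iteration 1/2 --
  FD 4.7: (-5,-3) -> (-0.3,-3) [heading=0, draw]
  FD 8.6: (-0.3,-3) -> (8.3,-3) [heading=0, draw]
  REPEAT 3 [
    -- iteration 1/3 --
    BK 2.7: (8.3,-3) -> (5.6,-3) [heading=0, draw]
    RT 30: heading 0 -> 330
    BK 1.6: (5.6,-3) -> (4.214,-2.2) [heading=330, draw]
    -- iteration 2/3 --
    BK 2.7: (4.214,-2.2) -> (1.876,-0.85) [heading=330, draw]
    RT 30: heading 330 -> 300
    BK 1.6: (1.876,-0.85) -> (1.076,0.536) [heading=300, draw]
    -- iteration 3/3 --
    BK 2.7: (1.076,0.536) -> (-0.274,2.874) [heading=300, draw]
    RT 30: heading 300 -> 270
    BK 1.6: (-0.274,2.874) -> (-0.274,4.474) [heading=270, draw]
  ]
  -- iteration 2/2 --
  FD 4.7: (-0.274,4.474) -> (-0.274,-0.226) [heading=270, draw]
  FD 8.6: (-0.274,-0.226) -> (-0.274,-8.826) [heading=270, draw]
  REPEAT 3 [
    -- iteration 1/3 --
    BK 2.7: (-0.274,-8.826) -> (-0.274,-6.126) [heading=270, draw]
    RT 30: heading 270 -> 240
    BK 1.6: (-0.274,-6.126) -> (0.526,-4.74) [heading=240, draw]
    -- iteration 2/3 --
    BK 2.7: (0.526,-4.74) -> (1.876,-2.402) [heading=240, draw]
    RT 30: heading 240 -> 210
    BK 1.6: (1.876,-2.402) -> (3.262,-1.602) [heading=210, draw]
    -- iteration 3/3 --
    BK 2.7: (3.262,-1.602) -> (5.6,-0.252) [heading=210, draw]
    RT 30: heading 210 -> 180
    BK 1.6: (5.6,-0.252) -> (7.2,-0.252) [heading=180, draw]
  ]
]
Final: pos=(7.2,-0.252), heading=180, 16 segment(s) drawn

Answer: 7.2 -0.252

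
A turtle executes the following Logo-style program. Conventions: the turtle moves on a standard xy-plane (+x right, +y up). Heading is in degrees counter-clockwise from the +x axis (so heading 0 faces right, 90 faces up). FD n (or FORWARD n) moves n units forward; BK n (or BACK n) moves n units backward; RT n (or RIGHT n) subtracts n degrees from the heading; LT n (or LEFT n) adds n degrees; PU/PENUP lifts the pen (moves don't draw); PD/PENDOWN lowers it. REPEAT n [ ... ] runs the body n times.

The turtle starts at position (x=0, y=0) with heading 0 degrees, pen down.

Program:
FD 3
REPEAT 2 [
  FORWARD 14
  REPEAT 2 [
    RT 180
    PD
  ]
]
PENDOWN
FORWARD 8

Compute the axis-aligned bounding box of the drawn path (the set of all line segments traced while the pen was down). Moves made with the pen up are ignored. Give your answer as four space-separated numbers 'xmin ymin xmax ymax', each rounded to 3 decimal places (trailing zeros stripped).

Executing turtle program step by step:
Start: pos=(0,0), heading=0, pen down
FD 3: (0,0) -> (3,0) [heading=0, draw]
REPEAT 2 [
  -- iteration 1/2 --
  FD 14: (3,0) -> (17,0) [heading=0, draw]
  REPEAT 2 [
    -- iteration 1/2 --
    RT 180: heading 0 -> 180
    PD: pen down
    -- iteration 2/2 --
    RT 180: heading 180 -> 0
    PD: pen down
  ]
  -- iteration 2/2 --
  FD 14: (17,0) -> (31,0) [heading=0, draw]
  REPEAT 2 [
    -- iteration 1/2 --
    RT 180: heading 0 -> 180
    PD: pen down
    -- iteration 2/2 --
    RT 180: heading 180 -> 0
    PD: pen down
  ]
]
PD: pen down
FD 8: (31,0) -> (39,0) [heading=0, draw]
Final: pos=(39,0), heading=0, 4 segment(s) drawn

Segment endpoints: x in {0, 3, 17, 31, 39}, y in {0, 0, 0}
xmin=0, ymin=0, xmax=39, ymax=0

Answer: 0 0 39 0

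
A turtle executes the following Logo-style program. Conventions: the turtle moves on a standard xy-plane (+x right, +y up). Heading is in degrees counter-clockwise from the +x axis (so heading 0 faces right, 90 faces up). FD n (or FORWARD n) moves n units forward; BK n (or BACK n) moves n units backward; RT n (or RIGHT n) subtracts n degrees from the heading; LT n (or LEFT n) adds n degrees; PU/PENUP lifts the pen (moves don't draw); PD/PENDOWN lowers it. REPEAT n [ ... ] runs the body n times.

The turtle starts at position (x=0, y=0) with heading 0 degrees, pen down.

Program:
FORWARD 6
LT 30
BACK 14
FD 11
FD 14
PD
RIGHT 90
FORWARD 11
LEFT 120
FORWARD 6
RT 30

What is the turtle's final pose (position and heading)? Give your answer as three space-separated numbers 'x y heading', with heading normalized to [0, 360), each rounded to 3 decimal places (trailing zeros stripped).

Answer: 24.026 1.17 30

Derivation:
Executing turtle program step by step:
Start: pos=(0,0), heading=0, pen down
FD 6: (0,0) -> (6,0) [heading=0, draw]
LT 30: heading 0 -> 30
BK 14: (6,0) -> (-6.124,-7) [heading=30, draw]
FD 11: (-6.124,-7) -> (3.402,-1.5) [heading=30, draw]
FD 14: (3.402,-1.5) -> (15.526,5.5) [heading=30, draw]
PD: pen down
RT 90: heading 30 -> 300
FD 11: (15.526,5.5) -> (21.026,-4.026) [heading=300, draw]
LT 120: heading 300 -> 60
FD 6: (21.026,-4.026) -> (24.026,1.17) [heading=60, draw]
RT 30: heading 60 -> 30
Final: pos=(24.026,1.17), heading=30, 6 segment(s) drawn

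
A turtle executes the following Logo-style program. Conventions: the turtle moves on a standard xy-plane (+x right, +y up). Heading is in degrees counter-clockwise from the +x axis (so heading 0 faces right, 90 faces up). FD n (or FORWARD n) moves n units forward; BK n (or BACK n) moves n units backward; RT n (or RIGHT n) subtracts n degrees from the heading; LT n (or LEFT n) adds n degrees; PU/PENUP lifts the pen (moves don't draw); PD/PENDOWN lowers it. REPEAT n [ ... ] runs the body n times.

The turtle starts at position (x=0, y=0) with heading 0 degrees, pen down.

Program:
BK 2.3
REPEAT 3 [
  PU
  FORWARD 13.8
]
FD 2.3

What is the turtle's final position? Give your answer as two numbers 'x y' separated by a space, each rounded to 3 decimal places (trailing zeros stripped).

Answer: 41.4 0

Derivation:
Executing turtle program step by step:
Start: pos=(0,0), heading=0, pen down
BK 2.3: (0,0) -> (-2.3,0) [heading=0, draw]
REPEAT 3 [
  -- iteration 1/3 --
  PU: pen up
  FD 13.8: (-2.3,0) -> (11.5,0) [heading=0, move]
  -- iteration 2/3 --
  PU: pen up
  FD 13.8: (11.5,0) -> (25.3,0) [heading=0, move]
  -- iteration 3/3 --
  PU: pen up
  FD 13.8: (25.3,0) -> (39.1,0) [heading=0, move]
]
FD 2.3: (39.1,0) -> (41.4,0) [heading=0, move]
Final: pos=(41.4,0), heading=0, 1 segment(s) drawn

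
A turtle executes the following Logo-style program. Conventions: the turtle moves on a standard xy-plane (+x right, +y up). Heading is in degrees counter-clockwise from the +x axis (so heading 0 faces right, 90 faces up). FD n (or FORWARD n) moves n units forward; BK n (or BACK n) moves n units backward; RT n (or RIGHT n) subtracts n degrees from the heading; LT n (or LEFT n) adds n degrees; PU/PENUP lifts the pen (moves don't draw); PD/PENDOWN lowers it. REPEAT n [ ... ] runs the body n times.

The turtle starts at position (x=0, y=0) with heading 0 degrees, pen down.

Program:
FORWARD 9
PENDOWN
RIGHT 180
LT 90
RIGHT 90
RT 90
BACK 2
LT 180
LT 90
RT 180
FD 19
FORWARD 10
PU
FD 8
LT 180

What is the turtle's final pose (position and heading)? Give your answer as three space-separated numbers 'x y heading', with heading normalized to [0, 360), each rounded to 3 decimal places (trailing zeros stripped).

Executing turtle program step by step:
Start: pos=(0,0), heading=0, pen down
FD 9: (0,0) -> (9,0) [heading=0, draw]
PD: pen down
RT 180: heading 0 -> 180
LT 90: heading 180 -> 270
RT 90: heading 270 -> 180
RT 90: heading 180 -> 90
BK 2: (9,0) -> (9,-2) [heading=90, draw]
LT 180: heading 90 -> 270
LT 90: heading 270 -> 0
RT 180: heading 0 -> 180
FD 19: (9,-2) -> (-10,-2) [heading=180, draw]
FD 10: (-10,-2) -> (-20,-2) [heading=180, draw]
PU: pen up
FD 8: (-20,-2) -> (-28,-2) [heading=180, move]
LT 180: heading 180 -> 0
Final: pos=(-28,-2), heading=0, 4 segment(s) drawn

Answer: -28 -2 0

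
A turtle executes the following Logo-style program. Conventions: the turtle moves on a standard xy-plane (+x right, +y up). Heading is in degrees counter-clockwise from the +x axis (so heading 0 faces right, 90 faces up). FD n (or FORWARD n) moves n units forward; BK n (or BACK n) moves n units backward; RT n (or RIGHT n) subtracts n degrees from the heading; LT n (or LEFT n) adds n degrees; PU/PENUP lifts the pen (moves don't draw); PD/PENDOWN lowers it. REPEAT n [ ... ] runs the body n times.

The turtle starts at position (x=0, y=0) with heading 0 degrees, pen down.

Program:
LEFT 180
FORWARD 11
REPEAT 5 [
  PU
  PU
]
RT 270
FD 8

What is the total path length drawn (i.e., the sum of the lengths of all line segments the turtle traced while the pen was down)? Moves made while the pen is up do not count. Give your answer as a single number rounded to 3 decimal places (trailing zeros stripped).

Executing turtle program step by step:
Start: pos=(0,0), heading=0, pen down
LT 180: heading 0 -> 180
FD 11: (0,0) -> (-11,0) [heading=180, draw]
REPEAT 5 [
  -- iteration 1/5 --
  PU: pen up
  PU: pen up
  -- iteration 2/5 --
  PU: pen up
  PU: pen up
  -- iteration 3/5 --
  PU: pen up
  PU: pen up
  -- iteration 4/5 --
  PU: pen up
  PU: pen up
  -- iteration 5/5 --
  PU: pen up
  PU: pen up
]
RT 270: heading 180 -> 270
FD 8: (-11,0) -> (-11,-8) [heading=270, move]
Final: pos=(-11,-8), heading=270, 1 segment(s) drawn

Segment lengths:
  seg 1: (0,0) -> (-11,0), length = 11
Total = 11

Answer: 11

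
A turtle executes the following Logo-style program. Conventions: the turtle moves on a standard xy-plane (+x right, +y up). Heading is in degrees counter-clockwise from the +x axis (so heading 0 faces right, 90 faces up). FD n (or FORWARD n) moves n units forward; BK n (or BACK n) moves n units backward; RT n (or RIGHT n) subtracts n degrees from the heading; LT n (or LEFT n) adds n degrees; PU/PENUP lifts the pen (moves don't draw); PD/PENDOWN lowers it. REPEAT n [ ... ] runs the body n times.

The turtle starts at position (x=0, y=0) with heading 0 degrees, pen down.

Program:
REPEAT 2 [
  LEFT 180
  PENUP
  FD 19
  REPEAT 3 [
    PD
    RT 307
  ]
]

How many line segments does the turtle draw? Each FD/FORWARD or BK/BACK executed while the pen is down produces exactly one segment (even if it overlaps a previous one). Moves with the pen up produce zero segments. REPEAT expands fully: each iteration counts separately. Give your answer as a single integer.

Answer: 0

Derivation:
Executing turtle program step by step:
Start: pos=(0,0), heading=0, pen down
REPEAT 2 [
  -- iteration 1/2 --
  LT 180: heading 0 -> 180
  PU: pen up
  FD 19: (0,0) -> (-19,0) [heading=180, move]
  REPEAT 3 [
    -- iteration 1/3 --
    PD: pen down
    RT 307: heading 180 -> 233
    -- iteration 2/3 --
    PD: pen down
    RT 307: heading 233 -> 286
    -- iteration 3/3 --
    PD: pen down
    RT 307: heading 286 -> 339
  ]
  -- iteration 2/2 --
  LT 180: heading 339 -> 159
  PU: pen up
  FD 19: (-19,0) -> (-36.738,6.809) [heading=159, move]
  REPEAT 3 [
    -- iteration 1/3 --
    PD: pen down
    RT 307: heading 159 -> 212
    -- iteration 2/3 --
    PD: pen down
    RT 307: heading 212 -> 265
    -- iteration 3/3 --
    PD: pen down
    RT 307: heading 265 -> 318
  ]
]
Final: pos=(-36.738,6.809), heading=318, 0 segment(s) drawn
Segments drawn: 0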